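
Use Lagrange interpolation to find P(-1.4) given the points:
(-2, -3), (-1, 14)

Lagrange interpolation formula:
P(x) = Σ yᵢ × Lᵢ(x)
where Lᵢ(x) = Π_{j≠i} (x - xⱼ)/(xᵢ - xⱼ)

L_0(-1.4) = (-1.4 - (-1))/(-2 - (-1)) = 0.400000
L_1(-1.4) = (-1.4 - (-2))/(-1 - (-2)) = 0.600000

P(-1.4) = (-3)×L_0(-1.4) + 14×L_1(-1.4)
P(-1.4) = 7.200000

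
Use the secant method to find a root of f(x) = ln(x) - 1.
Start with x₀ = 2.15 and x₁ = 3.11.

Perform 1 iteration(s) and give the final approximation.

f(x) = ln(x) - 1
x₀ = 2.15, x₁ = 3.11

Secant formula: x_{n+1} = x_n - f(x_n)(x_n - x_{n-1})/(f(x_n) - f(x_{n-1}))

Iteration 1:
  f(2.150000) = -0.234532
  f(3.110000) = 0.134623
  x_2 = 3.110000 - 0.134623×(3.110000 - 2.150000)/(0.134623 - (-0.234532))
       = 2.759909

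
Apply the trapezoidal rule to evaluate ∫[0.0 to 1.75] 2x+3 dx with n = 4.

f(x) = 2x+3
a = 0.0, b = 1.75, n = 4
h = (b - a)/n = 0.437500

Trapezoidal rule: (h/2)[f(x₀) + 2f(x₁) + 2f(x₂) + ... + f(xₙ)]

x_0 = 0.0000, f(x_0) = 3.000000, coefficient = 1
x_1 = 0.4375, f(x_1) = 3.875000, coefficient = 2
x_2 = 0.8750, f(x_2) = 4.750000, coefficient = 2
x_3 = 1.3125, f(x_3) = 5.625000, coefficient = 2
x_4 = 1.7500, f(x_4) = 6.500000, coefficient = 1

I ≈ (0.437500/2) × 38.000000 = 8.312500
Exact value: 8.312500
Error: 0.000000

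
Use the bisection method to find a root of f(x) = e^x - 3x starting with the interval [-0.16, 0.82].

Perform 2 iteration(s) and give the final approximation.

f(x) = e^x - 3x
Initial interval: [-0.16, 0.82]

Iteration 1:
  c_1 = (-0.160000 + 0.820000)/2 = 0.330000
  f(c_1) = f(0.330000) = 0.400968
  f(a) × f(c) ≥ 0, new interval: [0.330000, 0.820000]
Iteration 2:
  c_2 = (0.330000 + 0.820000)/2 = 0.575000
  f(c_2) = f(0.575000) = 0.052131
  f(a) × f(c) ≥ 0, new interval: [0.575000, 0.820000]

After 2 iteration(s), the approximation is c_2 = 0.575000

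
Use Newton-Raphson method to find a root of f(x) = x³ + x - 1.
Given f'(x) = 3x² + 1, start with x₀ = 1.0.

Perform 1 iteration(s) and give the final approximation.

f(x) = x³ + x - 1
f'(x) = 3x² + 1
x₀ = 1.0

Newton-Raphson formula: x_{n+1} = x_n - f(x_n)/f'(x_n)

Iteration 1:
  f(1.000000) = 1.000000
  f'(1.000000) = 4.000000
  x_1 = 1.000000 - 1.000000/4.000000 = 0.750000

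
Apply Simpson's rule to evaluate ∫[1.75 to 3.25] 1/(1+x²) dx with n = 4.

f(x) = 1/(1+x²)
a = 1.75, b = 3.25, n = 4
h = (b - a)/n = 0.375000

Simpson's rule: (h/3)[f(x₀) + 4f(x₁) + 2f(x₂) + ... + f(xₙ)]

x_0 = 1.7500, f(x_0) = 0.246154, coefficient = 1
x_1 = 2.1250, f(x_1) = 0.181303, coefficient = 4
x_2 = 2.5000, f(x_2) = 0.137931, coefficient = 2
x_3 = 2.8750, f(x_3) = 0.107926, coefficient = 4
x_4 = 3.2500, f(x_4) = 0.086486, coefficient = 1

I ≈ (0.375000/3) × 1.765418 = 0.220677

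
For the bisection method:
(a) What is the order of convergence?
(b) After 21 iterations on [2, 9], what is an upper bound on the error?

(a) Bisection has linear (order 1) convergence; the error is halved each step.

(b) Error bound = (b-a)/2^n = (9 - 2)/2^{21}
    = 7/2^{21}

(a) 1 (linear); (b) error ≤ 3.34e-06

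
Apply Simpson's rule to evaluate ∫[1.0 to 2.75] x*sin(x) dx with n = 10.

f(x) = x*sin(x)
a = 1.0, b = 2.75, n = 10
h = (b - a)/n = 0.175000

Simpson's rule: (h/3)[f(x₀) + 4f(x₁) + 2f(x₂) + ... + f(xₙ)]

x_0 = 1.0000, f(x_0) = 0.841471, coefficient = 1
x_1 = 1.1750, f(x_1) = 1.084161, coefficient = 4
x_2 = 1.3500, f(x_2) = 1.317227, coefficient = 2
x_3 = 1.5250, f(x_3) = 1.523401, coefficient = 4
x_4 = 1.7000, f(x_4) = 1.685830, coefficient = 2
x_5 = 1.8750, f(x_5) = 1.788911, coefficient = 4
x_6 = 2.0500, f(x_6) = 1.819093, coefficient = 2
x_7 = 2.2250, f(x_7) = 1.765610, coefficient = 4
x_8 = 2.4000, f(x_8) = 1.621112, coefficient = 2
x_9 = 2.5750, f(x_9) = 1.382158, coefficient = 4
x_10 = 2.7500, f(x_10) = 1.049568, coefficient = 1

I ≈ (0.175000/3) × 44.954523 = 2.622347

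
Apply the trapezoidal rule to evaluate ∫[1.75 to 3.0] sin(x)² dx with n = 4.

f(x) = sin(x)²
a = 1.75, b = 3.0, n = 4
h = (b - a)/n = 0.312500

Trapezoidal rule: (h/2)[f(x₀) + 2f(x₁) + 2f(x₂) + ... + f(xₙ)]

x_0 = 1.7500, f(x_0) = 0.968228, coefficient = 1
x_1 = 2.0625, f(x_1) = 0.777095, coefficient = 2
x_2 = 2.3750, f(x_2) = 0.481199, coefficient = 2
x_3 = 2.6875, f(x_3) = 0.192411, coefficient = 2
x_4 = 3.0000, f(x_4) = 0.019915, coefficient = 1

I ≈ (0.312500/2) × 3.889553 = 0.607743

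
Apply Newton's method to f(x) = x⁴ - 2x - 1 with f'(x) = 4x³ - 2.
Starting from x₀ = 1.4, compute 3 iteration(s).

f(x) = x⁴ - 2x - 1
f'(x) = 4x³ - 2
x₀ = 1.4

Newton-Raphson formula: x_{n+1} = x_n - f(x_n)/f'(x_n)

Iteration 1:
  f(1.400000) = 0.041600
  f'(1.400000) = 8.976000
  x_1 = 1.400000 - 0.041600/8.976000 = 1.395365
Iteration 2:
  f(1.395365) = 0.000252
  f'(1.395365) = 8.867355
  x_2 = 1.395365 - 0.000252/8.867355 = 1.395337
Iteration 3:
  f(1.395337) = 0.000000
  f'(1.395337) = 8.866691
  x_3 = 1.395337 - 0.000000/8.866691 = 1.395337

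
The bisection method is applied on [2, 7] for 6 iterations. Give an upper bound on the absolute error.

Bisection error bound: |error| ≤ (b-a)/2^n
|error| ≤ (7 - 2)/2^6 = 5/2^6
|error| ≤ 0.0781250000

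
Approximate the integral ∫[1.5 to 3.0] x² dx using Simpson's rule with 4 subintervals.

f(x) = x²
a = 1.5, b = 3.0, n = 4
h = (b - a)/n = 0.375000

Simpson's rule: (h/3)[f(x₀) + 4f(x₁) + 2f(x₂) + ... + f(xₙ)]

x_0 = 1.5000, f(x_0) = 2.250000, coefficient = 1
x_1 = 1.8750, f(x_1) = 3.515625, coefficient = 4
x_2 = 2.2500, f(x_2) = 5.062500, coefficient = 2
x_3 = 2.6250, f(x_3) = 6.890625, coefficient = 4
x_4 = 3.0000, f(x_4) = 9.000000, coefficient = 1

I ≈ (0.375000/3) × 63.000000 = 7.875000
Exact value: 7.875000
Error: 0.000000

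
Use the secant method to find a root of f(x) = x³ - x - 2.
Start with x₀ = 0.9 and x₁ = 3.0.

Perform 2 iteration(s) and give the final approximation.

f(x) = x³ - x - 2
x₀ = 0.9, x₁ = 3.0

Secant formula: x_{n+1} = x_n - f(x_n)(x_n - x_{n-1})/(f(x_n) - f(x_{n-1}))

Iteration 1:
  f(0.900000) = -2.171000
  f(3.000000) = 22.000000
  x_2 = 3.000000 - 22.000000×(3.000000 - 0.900000)/(22.000000 - (-2.171000))
       = 1.088619
Iteration 2:
  f(3.000000) = 22.000000
  f(1.088619) = -1.798507
  x_3 = 1.088619 - (-1.798507)×(1.088619 - 3.000000)/(-1.798507 - 22.000000)
       = 1.233066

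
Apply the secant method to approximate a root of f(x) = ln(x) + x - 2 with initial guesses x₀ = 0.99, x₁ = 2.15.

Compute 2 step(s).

f(x) = ln(x) + x - 2
x₀ = 0.99, x₁ = 2.15

Secant formula: x_{n+1} = x_n - f(x_n)(x_n - x_{n-1})/(f(x_n) - f(x_{n-1}))

Iteration 1:
  f(0.990000) = -1.020050
  f(2.150000) = 0.915468
  x_2 = 2.150000 - 0.915468×(2.150000 - 0.990000)/(0.915468 - (-1.020050))
       = 1.601339
Iteration 2:
  f(2.150000) = 0.915468
  f(1.601339) = 0.072180
  x_3 = 1.601339 - 0.072180×(1.601339 - 2.150000)/(0.072180 - 0.915468)
       = 1.554378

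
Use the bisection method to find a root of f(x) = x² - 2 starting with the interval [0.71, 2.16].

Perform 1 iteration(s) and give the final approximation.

f(x) = x² - 2
Initial interval: [0.71, 2.16]

Iteration 1:
  c_1 = (0.710000 + 2.160000)/2 = 1.435000
  f(c_1) = f(1.435000) = 0.059225
  f(a) × f(c) < 0, new interval: [0.710000, 1.435000]

After 1 iteration(s), the approximation is c_1 = 1.435000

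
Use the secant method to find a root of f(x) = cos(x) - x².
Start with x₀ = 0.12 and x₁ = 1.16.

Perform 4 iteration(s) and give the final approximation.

f(x) = cos(x) - x²
x₀ = 0.12, x₁ = 1.16

Secant formula: x_{n+1} = x_n - f(x_n)(x_n - x_{n-1})/(f(x_n) - f(x_{n-1}))

Iteration 1:
  f(0.120000) = 0.978409
  f(1.160000) = -0.946260
  x_2 = 1.160000 - (-0.946260)×(1.160000 - 0.120000)/(-0.946260 - 0.978409)
       = 0.648686
Iteration 2:
  f(1.160000) = -0.946260
  f(0.648686) = 0.376085
  x_3 = 0.648686 - 0.376085×(0.648686 - 1.160000)/(0.376085 - (-0.946260))
       = 0.794107
Iteration 3:
  f(0.648686) = 0.376085
  f(0.794107) = 0.070315
  x_4 = 0.794107 - 0.070315×(0.794107 - 0.648686)/(0.070315 - 0.376085)
       = 0.827549
Iteration 4:
  f(0.794107) = 0.070315
  f(0.827549) = -0.008154
  x_5 = 0.827549 - (-0.008154)×(0.827549 - 0.794107)/(-0.008154 - 0.070315)
       = 0.824074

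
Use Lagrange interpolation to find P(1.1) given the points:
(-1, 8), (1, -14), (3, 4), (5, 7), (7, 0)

Lagrange interpolation formula:
P(x) = Σ yᵢ × Lᵢ(x)
where Lᵢ(x) = Π_{j≠i} (x - xⱼ)/(xᵢ - xⱼ)

L_0(1.1) = (1.1 - 1)/(-1 - 1) × (1.1 - 3)/(-1 - 3) × (1.1 - 5)/(-1 - 5) × (1.1 - 7)/(-1 - 7) = -0.011385
L_1(1.1) = (1.1 - (-1))/(1 - (-1)) × (1.1 - 3)/(1 - 3) × (1.1 - 5)/(1 - 5) × (1.1 - 7)/(1 - 7) = 0.956353
L_2(1.1) = (1.1 - (-1))/(3 - (-1)) × (1.1 - 1)/(3 - 1) × (1.1 - 5)/(3 - 5) × (1.1 - 7)/(3 - 7) = 0.075502
L_3(1.1) = (1.1 - (-1))/(5 - (-1)) × (1.1 - 1)/(5 - 1) × (1.1 - 3)/(5 - 3) × (1.1 - 7)/(5 - 7) = -0.024522
L_4(1.1) = (1.1 - (-1))/(7 - (-1)) × (1.1 - 1)/(7 - 1) × (1.1 - 3)/(7 - 3) × (1.1 - 5)/(7 - 5) = 0.004052

P(1.1) = 8×L_0(1.1) + (-14)×L_1(1.1) + 4×L_2(1.1) + 7×L_3(1.1) + 0×L_4(1.1)
P(1.1) = -13.349672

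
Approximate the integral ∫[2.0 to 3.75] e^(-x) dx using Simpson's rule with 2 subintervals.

f(x) = e^(-x)
a = 2.0, b = 3.75, n = 2
h = (b - a)/n = 0.875000

Simpson's rule: (h/3)[f(x₀) + 4f(x₁) + 2f(x₂) + ... + f(xₙ)]

x_0 = 2.0000, f(x_0) = 0.135335, coefficient = 1
x_1 = 2.8750, f(x_1) = 0.056416, coefficient = 4
x_2 = 3.7500, f(x_2) = 0.023518, coefficient = 1

I ≈ (0.875000/3) × 0.384518 = 0.112151
Exact value: 0.111818
Error: 0.000333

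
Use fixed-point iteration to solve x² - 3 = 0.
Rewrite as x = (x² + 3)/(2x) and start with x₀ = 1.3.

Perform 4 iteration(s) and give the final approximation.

Equation: x² - 3 = 0
Fixed-point form: x = (x² + 3)/(2x)
x₀ = 1.3

x_1 = g(1.300000) = 1.803846
x_2 = g(1.803846) = 1.733480
x_3 = g(1.733480) = 1.732051
x_4 = g(1.732051) = 1.732051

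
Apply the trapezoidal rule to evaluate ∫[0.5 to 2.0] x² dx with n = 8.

f(x) = x²
a = 0.5, b = 2.0, n = 8
h = (b - a)/n = 0.187500

Trapezoidal rule: (h/2)[f(x₀) + 2f(x₁) + 2f(x₂) + ... + f(xₙ)]

x_0 = 0.5000, f(x_0) = 0.250000, coefficient = 1
x_1 = 0.6875, f(x_1) = 0.472656, coefficient = 2
x_2 = 0.8750, f(x_2) = 0.765625, coefficient = 2
x_3 = 1.0625, f(x_3) = 1.128906, coefficient = 2
x_4 = 1.2500, f(x_4) = 1.562500, coefficient = 2
x_5 = 1.4375, f(x_5) = 2.066406, coefficient = 2
x_6 = 1.6250, f(x_6) = 2.640625, coefficient = 2
x_7 = 1.8125, f(x_7) = 3.285156, coefficient = 2
x_8 = 2.0000, f(x_8) = 4.000000, coefficient = 1

I ≈ (0.187500/2) × 28.093750 = 2.633789
Exact value: 2.625000
Error: 0.008789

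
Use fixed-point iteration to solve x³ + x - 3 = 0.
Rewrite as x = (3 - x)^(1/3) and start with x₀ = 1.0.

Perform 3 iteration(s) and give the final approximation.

Equation: x³ + x - 3 = 0
Fixed-point form: x = (3 - x)^(1/3)
x₀ = 1.0

x_1 = g(1.000000) = 1.259921
x_2 = g(1.259921) = 1.202790
x_3 = g(1.202790) = 1.215812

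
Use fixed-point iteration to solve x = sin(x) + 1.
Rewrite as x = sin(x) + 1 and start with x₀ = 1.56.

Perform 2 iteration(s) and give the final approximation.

Equation: x = sin(x) + 1
Fixed-point form: x = sin(x) + 1
x₀ = 1.56

x_1 = g(1.560000) = 1.999942
x_2 = g(1.999942) = 1.909322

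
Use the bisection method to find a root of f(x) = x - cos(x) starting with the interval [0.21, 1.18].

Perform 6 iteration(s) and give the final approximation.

f(x) = x - cos(x)
Initial interval: [0.21, 1.18]

Iteration 1:
  c_1 = (0.210000 + 1.180000)/2 = 0.695000
  f(c_1) = f(0.695000) = -0.073054
  f(a) × f(c) ≥ 0, new interval: [0.695000, 1.180000]
Iteration 2:
  c_2 = (0.695000 + 1.180000)/2 = 0.937500
  f(c_2) = f(0.937500) = 0.345695
  f(a) × f(c) < 0, new interval: [0.695000, 0.937500]
Iteration 3:
  c_3 = (0.695000 + 0.937500)/2 = 0.816250
  f(c_3) = f(0.816250) = 0.131292
  f(a) × f(c) < 0, new interval: [0.695000, 0.816250]
Iteration 4:
  c_4 = (0.695000 + 0.816250)/2 = 0.755625
  f(c_4) = f(0.755625) = 0.027782
  f(a) × f(c) < 0, new interval: [0.695000, 0.755625]
Iteration 5:
  c_5 = (0.695000 + 0.755625)/2 = 0.725313
  f(c_5) = f(0.725313) = -0.022980
  f(a) × f(c) ≥ 0, new interval: [0.725313, 0.755625]
Iteration 6:
  c_6 = (0.725313 + 0.755625)/2 = 0.740469
  f(c_6) = f(0.740469) = 0.002316
  f(a) × f(c) < 0, new interval: [0.725313, 0.740469]

After 6 iteration(s), the approximation is c_6 = 0.740469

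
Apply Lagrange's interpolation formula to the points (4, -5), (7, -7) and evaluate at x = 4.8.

Lagrange interpolation formula:
P(x) = Σ yᵢ × Lᵢ(x)
where Lᵢ(x) = Π_{j≠i} (x - xⱼ)/(xᵢ - xⱼ)

L_0(4.8) = (4.8 - 7)/(4 - 7) = 0.733333
L_1(4.8) = (4.8 - 4)/(7 - 4) = 0.266667

P(4.8) = (-5)×L_0(4.8) + (-7)×L_1(4.8)
P(4.8) = -5.533333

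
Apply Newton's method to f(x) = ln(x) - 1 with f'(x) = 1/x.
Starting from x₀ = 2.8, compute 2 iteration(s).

f(x) = ln(x) - 1
f'(x) = 1/x
x₀ = 2.8

Newton-Raphson formula: x_{n+1} = x_n - f(x_n)/f'(x_n)

Iteration 1:
  f(2.800000) = 0.029619
  f'(2.800000) = 0.357143
  x_1 = 2.800000 - 0.029619/0.357143 = 2.717066
Iteration 2:
  f(2.717066) = -0.000448
  f'(2.717066) = 0.368044
  x_2 = 2.717066 - (-0.000448)/0.368044 = 2.718282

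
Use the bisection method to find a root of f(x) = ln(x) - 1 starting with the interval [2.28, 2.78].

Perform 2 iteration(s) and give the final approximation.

f(x) = ln(x) - 1
Initial interval: [2.28, 2.78]

Iteration 1:
  c_1 = (2.280000 + 2.780000)/2 = 2.530000
  f(c_1) = f(2.530000) = -0.071781
  f(a) × f(c) ≥ 0, new interval: [2.530000, 2.780000]
Iteration 2:
  c_2 = (2.530000 + 2.780000)/2 = 2.655000
  f(c_2) = f(2.655000) = -0.023555
  f(a) × f(c) ≥ 0, new interval: [2.655000, 2.780000]

After 2 iteration(s), the approximation is c_2 = 2.655000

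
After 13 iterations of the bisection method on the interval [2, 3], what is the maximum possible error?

Bisection error bound: |error| ≤ (b-a)/2^n
|error| ≤ (3 - 2)/2^13 = 1/2^13
|error| ≤ 0.0001220703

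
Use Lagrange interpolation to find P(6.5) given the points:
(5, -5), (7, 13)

Lagrange interpolation formula:
P(x) = Σ yᵢ × Lᵢ(x)
where Lᵢ(x) = Π_{j≠i} (x - xⱼ)/(xᵢ - xⱼ)

L_0(6.5) = (6.5 - 7)/(5 - 7) = 0.250000
L_1(6.5) = (6.5 - 5)/(7 - 5) = 0.750000

P(6.5) = (-5)×L_0(6.5) + 13×L_1(6.5)
P(6.5) = 8.500000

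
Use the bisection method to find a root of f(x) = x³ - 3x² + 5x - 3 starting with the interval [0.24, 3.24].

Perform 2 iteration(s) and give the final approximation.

f(x) = x³ - 3x² + 5x - 3
Initial interval: [0.24, 3.24]

Iteration 1:
  c_1 = (0.240000 + 3.240000)/2 = 1.740000
  f(c_1) = f(1.740000) = 1.885224
  f(a) × f(c) < 0, new interval: [0.240000, 1.740000]
Iteration 2:
  c_2 = (0.240000 + 1.740000)/2 = 0.990000
  f(c_2) = f(0.990000) = -0.020001
  f(a) × f(c) ≥ 0, new interval: [0.990000, 1.740000]

After 2 iteration(s), the approximation is c_2 = 0.990000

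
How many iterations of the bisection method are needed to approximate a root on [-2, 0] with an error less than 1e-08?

We need (b-a)/2^n ≤ 1e-08
(0 - (-2))/2^n ≤ 1e-08
2/2^n ≤ 1e-08
2^n ≥ 200000000
n ≥ log₂(200000000) = 27.58
n ≥ 28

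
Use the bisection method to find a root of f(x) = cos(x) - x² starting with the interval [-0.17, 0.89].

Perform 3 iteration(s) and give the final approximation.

f(x) = cos(x) - x²
Initial interval: [-0.17, 0.89]

Iteration 1:
  c_1 = (-0.170000 + 0.890000)/2 = 0.360000
  f(c_1) = f(0.360000) = 0.806297
  f(a) × f(c) ≥ 0, new interval: [0.360000, 0.890000]
Iteration 2:
  c_2 = (0.360000 + 0.890000)/2 = 0.625000
  f(c_2) = f(0.625000) = 0.420338
  f(a) × f(c) ≥ 0, new interval: [0.625000, 0.890000]
Iteration 3:
  c_3 = (0.625000 + 0.890000)/2 = 0.757500
  f(c_3) = f(0.757500) = 0.152750
  f(a) × f(c) ≥ 0, new interval: [0.757500, 0.890000]

After 3 iteration(s), the approximation is c_3 = 0.757500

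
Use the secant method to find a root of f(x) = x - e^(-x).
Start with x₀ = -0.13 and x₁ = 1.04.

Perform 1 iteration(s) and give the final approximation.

f(x) = x - e^(-x)
x₀ = -0.13, x₁ = 1.04

Secant formula: x_{n+1} = x_n - f(x_n)(x_n - x_{n-1})/(f(x_n) - f(x_{n-1}))

Iteration 1:
  f(-0.130000) = -1.268828
  f(1.040000) = 0.686545
  x_2 = 1.040000 - 0.686545×(1.040000 - (-0.130000))/(0.686545 - (-1.268828))
       = 0.629205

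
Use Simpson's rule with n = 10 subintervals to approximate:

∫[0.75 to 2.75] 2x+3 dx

f(x) = 2x+3
a = 0.75, b = 2.75, n = 10
h = (b - a)/n = 0.200000

Simpson's rule: (h/3)[f(x₀) + 4f(x₁) + 2f(x₂) + ... + f(xₙ)]

x_0 = 0.7500, f(x_0) = 4.500000, coefficient = 1
x_1 = 0.9500, f(x_1) = 4.900000, coefficient = 4
x_2 = 1.1500, f(x_2) = 5.300000, coefficient = 2
x_3 = 1.3500, f(x_3) = 5.700000, coefficient = 4
x_4 = 1.5500, f(x_4) = 6.100000, coefficient = 2
x_5 = 1.7500, f(x_5) = 6.500000, coefficient = 4
x_6 = 1.9500, f(x_6) = 6.900000, coefficient = 2
x_7 = 2.1500, f(x_7) = 7.300000, coefficient = 4
x_8 = 2.3500, f(x_8) = 7.700000, coefficient = 2
x_9 = 2.5500, f(x_9) = 8.100000, coefficient = 4
x_10 = 2.7500, f(x_10) = 8.500000, coefficient = 1

I ≈ (0.200000/3) × 195.000000 = 13.000000
Exact value: 13.000000
Error: 0.000000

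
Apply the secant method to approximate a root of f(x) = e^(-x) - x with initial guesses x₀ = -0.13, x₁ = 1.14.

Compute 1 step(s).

f(x) = e^(-x) - x
x₀ = -0.13, x₁ = 1.14

Secant formula: x_{n+1} = x_n - f(x_n)(x_n - x_{n-1})/(f(x_n) - f(x_{n-1}))

Iteration 1:
  f(-0.130000) = 1.268828
  f(1.140000) = -0.820181
  x_2 = 1.140000 - (-0.820181)×(1.140000 - (-0.130000))/(-0.820181 - 1.268828)
       = 0.641376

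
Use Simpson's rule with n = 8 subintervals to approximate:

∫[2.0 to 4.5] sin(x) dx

f(x) = sin(x)
a = 2.0, b = 4.5, n = 8
h = (b - a)/n = 0.312500

Simpson's rule: (h/3)[f(x₀) + 4f(x₁) + 2f(x₂) + ... + f(xₙ)]

x_0 = 2.0000, f(x_0) = 0.909297, coefficient = 1
x_1 = 2.3125, f(x_1) = 0.737319, coefficient = 4
x_2 = 2.6250, f(x_2) = 0.493920, coefficient = 2
x_3 = 2.9375, f(x_3) = 0.202679, coefficient = 4
x_4 = 3.2500, f(x_4) = -0.108195, coefficient = 2
x_5 = 3.5625, f(x_5) = -0.408589, coefficient = 4
x_6 = 3.8750, f(x_6) = -0.669405, coefficient = 2
x_7 = 4.1875, f(x_7) = -0.865380, coefficient = 4
x_8 = 4.5000, f(x_8) = -0.977530, coefficient = 1

I ≈ (0.312500/3) × -1.971476 = -0.205362
Exact value: -0.205351
Error: 0.000011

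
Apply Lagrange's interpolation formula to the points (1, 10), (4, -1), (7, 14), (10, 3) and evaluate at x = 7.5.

Lagrange interpolation formula:
P(x) = Σ yᵢ × Lᵢ(x)
where Lᵢ(x) = Π_{j≠i} (x - xⱼ)/(xᵢ - xⱼ)

L_0(7.5) = (7.5 - 4)/(1 - 4) × (7.5 - 7)/(1 - 7) × (7.5 - 10)/(1 - 10) = 0.027006
L_1(7.5) = (7.5 - 1)/(4 - 1) × (7.5 - 7)/(4 - 7) × (7.5 - 10)/(4 - 10) = -0.150463
L_2(7.5) = (7.5 - 1)/(7 - 1) × (7.5 - 4)/(7 - 4) × (7.5 - 10)/(7 - 10) = 1.053241
L_3(7.5) = (7.5 - 1)/(10 - 1) × (7.5 - 4)/(10 - 4) × (7.5 - 7)/(10 - 7) = 0.070216

P(7.5) = 10×L_0(7.5) + (-1)×L_1(7.5) + 14×L_2(7.5) + 3×L_3(7.5)
P(7.5) = 15.376543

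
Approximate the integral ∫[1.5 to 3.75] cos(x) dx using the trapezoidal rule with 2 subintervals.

f(x) = cos(x)
a = 1.5, b = 3.75, n = 2
h = (b - a)/n = 1.125000

Trapezoidal rule: (h/2)[f(x₀) + 2f(x₁) + 2f(x₂) + ... + f(xₙ)]

x_0 = 1.5000, f(x_0) = 0.070737, coefficient = 1
x_1 = 2.6250, f(x_1) = -0.869507, coefficient = 2
x_2 = 3.7500, f(x_2) = -0.820559, coefficient = 1

I ≈ (1.125000/2) × -2.488837 = -1.399971
Exact value: -1.569056
Error: 0.169086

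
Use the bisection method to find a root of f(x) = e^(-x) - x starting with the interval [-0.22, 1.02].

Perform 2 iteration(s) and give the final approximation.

f(x) = e^(-x) - x
Initial interval: [-0.22, 1.02]

Iteration 1:
  c_1 = (-0.220000 + 1.020000)/2 = 0.400000
  f(c_1) = f(0.400000) = 0.270320
  f(a) × f(c) ≥ 0, new interval: [0.400000, 1.020000]
Iteration 2:
  c_2 = (0.400000 + 1.020000)/2 = 0.710000
  f(c_2) = f(0.710000) = -0.218356
  f(a) × f(c) < 0, new interval: [0.400000, 0.710000]

After 2 iteration(s), the approximation is c_2 = 0.710000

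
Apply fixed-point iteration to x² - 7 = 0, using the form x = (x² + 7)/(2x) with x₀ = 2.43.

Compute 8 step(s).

Equation: x² - 7 = 0
Fixed-point form: x = (x² + 7)/(2x)
x₀ = 2.43

x_1 = g(2.430000) = 2.655329
x_2 = g(2.655329) = 2.645769
x_3 = g(2.645769) = 2.645751
x_4 = g(2.645751) = 2.645751
x_5 = g(2.645751) = 2.645751
x_6 = g(2.645751) = 2.645751
x_7 = g(2.645751) = 2.645751
x_8 = g(2.645751) = 2.645751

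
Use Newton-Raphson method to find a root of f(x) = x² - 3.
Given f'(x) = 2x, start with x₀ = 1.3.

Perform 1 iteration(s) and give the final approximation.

f(x) = x² - 3
f'(x) = 2x
x₀ = 1.3

Newton-Raphson formula: x_{n+1} = x_n - f(x_n)/f'(x_n)

Iteration 1:
  f(1.300000) = -1.310000
  f'(1.300000) = 2.600000
  x_1 = 1.300000 - (-1.310000)/2.600000 = 1.803846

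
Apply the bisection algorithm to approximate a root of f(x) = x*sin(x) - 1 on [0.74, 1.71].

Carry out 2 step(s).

f(x) = x*sin(x) - 1
Initial interval: [0.74, 1.71]

Iteration 1:
  c_1 = (0.740000 + 1.710000)/2 = 1.225000
  f(c_1) = f(1.225000) = 0.152487
  f(a) × f(c) < 0, new interval: [0.740000, 1.225000]
Iteration 2:
  c_2 = (0.740000 + 1.225000)/2 = 0.982500
  f(c_2) = f(0.982500) = -0.182671
  f(a) × f(c) ≥ 0, new interval: [0.982500, 1.225000]

After 2 iteration(s), the approximation is c_2 = 0.982500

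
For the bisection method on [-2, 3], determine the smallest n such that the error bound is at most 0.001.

We need (b-a)/2^n ≤ 0.001
(3 - (-2))/2^n ≤ 0.001
5/2^n ≤ 0.001
2^n ≥ 5000
n ≥ log₂(5000) = 12.29
n ≥ 13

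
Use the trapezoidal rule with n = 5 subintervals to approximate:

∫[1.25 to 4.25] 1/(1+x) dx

f(x) = 1/(1+x)
a = 1.25, b = 4.25, n = 5
h = (b - a)/n = 0.600000

Trapezoidal rule: (h/2)[f(x₀) + 2f(x₁) + 2f(x₂) + ... + f(xₙ)]

x_0 = 1.2500, f(x_0) = 0.444444, coefficient = 1
x_1 = 1.8500, f(x_1) = 0.350877, coefficient = 2
x_2 = 2.4500, f(x_2) = 0.289855, coefficient = 2
x_3 = 3.0500, f(x_3) = 0.246914, coefficient = 2
x_4 = 3.6500, f(x_4) = 0.215054, coefficient = 2
x_5 = 4.2500, f(x_5) = 0.190476, coefficient = 1

I ≈ (0.600000/2) × 2.840320 = 0.852096
Exact value: 0.847298
Error: 0.004798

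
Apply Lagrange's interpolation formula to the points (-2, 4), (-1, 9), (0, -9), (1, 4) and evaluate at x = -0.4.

Lagrange interpolation formula:
P(x) = Σ yᵢ × Lᵢ(x)
where Lᵢ(x) = Π_{j≠i} (x - xⱼ)/(xᵢ - xⱼ)

L_0(-0.4) = (-0.4 - (-1))/(-2 - (-1)) × (-0.4 - 0)/(-2 - 0) × (-0.4 - 1)/(-2 - 1) = -0.056000
L_1(-0.4) = (-0.4 - (-2))/(-1 - (-2)) × (-0.4 - 0)/(-1 - 0) × (-0.4 - 1)/(-1 - 1) = 0.448000
L_2(-0.4) = (-0.4 - (-2))/(0 - (-2)) × (-0.4 - (-1))/(0 - (-1)) × (-0.4 - 1)/(0 - 1) = 0.672000
L_3(-0.4) = (-0.4 - (-2))/(1 - (-2)) × (-0.4 - (-1))/(1 - (-1)) × (-0.4 - 0)/(1 - 0) = -0.064000

P(-0.4) = 4×L_0(-0.4) + 9×L_1(-0.4) + (-9)×L_2(-0.4) + 4×L_3(-0.4)
P(-0.4) = -2.496000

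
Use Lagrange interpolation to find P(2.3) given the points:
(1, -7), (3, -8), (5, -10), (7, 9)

Lagrange interpolation formula:
P(x) = Σ yᵢ × Lᵢ(x)
where Lᵢ(x) = Π_{j≠i} (x - xⱼ)/(xᵢ - xⱼ)

L_0(2.3) = (2.3 - 3)/(1 - 3) × (2.3 - 5)/(1 - 5) × (2.3 - 7)/(1 - 7) = 0.185063
L_1(2.3) = (2.3 - 1)/(3 - 1) × (2.3 - 5)/(3 - 5) × (2.3 - 7)/(3 - 7) = 1.031062
L_2(2.3) = (2.3 - 1)/(5 - 1) × (2.3 - 3)/(5 - 3) × (2.3 - 7)/(5 - 7) = -0.267313
L_3(2.3) = (2.3 - 1)/(7 - 1) × (2.3 - 3)/(7 - 3) × (2.3 - 5)/(7 - 5) = 0.051188

P(2.3) = (-7)×L_0(2.3) + (-8)×L_1(2.3) + (-10)×L_2(2.3) + 9×L_3(2.3)
P(2.3) = -6.410125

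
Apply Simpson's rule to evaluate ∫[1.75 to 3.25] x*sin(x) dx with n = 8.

f(x) = x*sin(x)
a = 1.75, b = 3.25, n = 8
h = (b - a)/n = 0.187500

Simpson's rule: (h/3)[f(x₀) + 4f(x₁) + 2f(x₂) + ... + f(xₙ)]

x_0 = 1.7500, f(x_0) = 1.721975, coefficient = 1
x_1 = 1.9375, f(x_1) = 1.808684, coefficient = 4
x_2 = 2.1250, f(x_2) = 1.806930, coefficient = 2
x_3 = 2.3125, f(x_3) = 1.705050, coefficient = 4
x_4 = 2.5000, f(x_4) = 1.496180, coefficient = 2
x_5 = 2.6875, f(x_5) = 1.178864, coefficient = 4
x_6 = 2.8750, f(x_6) = 0.757407, coefficient = 2
x_7 = 3.0625, f(x_7) = 0.241969, coefficient = 4
x_8 = 3.2500, f(x_8) = -0.351634, coefficient = 1

I ≈ (0.187500/3) × 29.229641 = 1.826853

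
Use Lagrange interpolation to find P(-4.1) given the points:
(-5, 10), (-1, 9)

Lagrange interpolation formula:
P(x) = Σ yᵢ × Lᵢ(x)
where Lᵢ(x) = Π_{j≠i} (x - xⱼ)/(xᵢ - xⱼ)

L_0(-4.1) = (-4.1 - (-1))/(-5 - (-1)) = 0.775000
L_1(-4.1) = (-4.1 - (-5))/(-1 - (-5)) = 0.225000

P(-4.1) = 10×L_0(-4.1) + 9×L_1(-4.1)
P(-4.1) = 9.775000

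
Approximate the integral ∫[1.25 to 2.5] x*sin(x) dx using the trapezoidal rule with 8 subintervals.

f(x) = x*sin(x)
a = 1.25, b = 2.5, n = 8
h = (b - a)/n = 0.156250

Trapezoidal rule: (h/2)[f(x₀) + 2f(x₁) + 2f(x₂) + ... + f(xₙ)]

x_0 = 1.2500, f(x_0) = 1.186231, coefficient = 1
x_1 = 1.4062, f(x_1) = 1.387255, coefficient = 2
x_2 = 1.5625, f(x_2) = 1.562446, coefficient = 2
x_3 = 1.7188, f(x_3) = 1.699972, coefficient = 2
x_4 = 1.8750, f(x_4) = 1.788911, coefficient = 2
x_5 = 2.0312, f(x_5) = 1.819697, coefficient = 2
x_6 = 2.1875, f(x_6) = 1.784539, coefficient = 2
x_7 = 2.3438, f(x_7) = 1.677777, coefficient = 2
x_8 = 2.5000, f(x_8) = 1.496180, coefficient = 1

I ≈ (0.156250/2) × 26.123607 = 2.040907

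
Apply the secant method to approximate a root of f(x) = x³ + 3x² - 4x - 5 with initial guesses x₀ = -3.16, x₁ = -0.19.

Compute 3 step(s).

f(x) = x³ + 3x² - 4x - 5
x₀ = -3.16, x₁ = -0.19

Secant formula: x_{n+1} = x_n - f(x_n)(x_n - x_{n-1})/(f(x_n) - f(x_{n-1}))

Iteration 1:
  f(-3.160000) = 6.042304
  f(-0.190000) = -4.138559
  x_2 = -0.190000 - (-4.138559)×(-0.190000 - (-3.160000))/(-4.138559 - 6.042304)
       = -1.397316
Iteration 2:
  f(-0.190000) = -4.138559
  f(-1.397316) = 3.718493
  x_3 = -1.397316 - 3.718493×(-1.397316 - (-0.190000))/(3.718493 - (-4.138559))
       = -0.825932
Iteration 3:
  f(-1.397316) = 3.718493
  f(-0.825932) = -0.213203
  x_4 = -0.825932 - (-0.213203)×(-0.825932 - (-1.397316))/(-0.213203 - 3.718493)
       = -0.856916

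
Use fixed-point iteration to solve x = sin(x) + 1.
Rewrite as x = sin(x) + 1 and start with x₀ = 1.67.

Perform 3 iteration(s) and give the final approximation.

Equation: x = sin(x) + 1
Fixed-point form: x = sin(x) + 1
x₀ = 1.67

x_1 = g(1.670000) = 1.995083
x_2 = g(1.995083) = 1.911332
x_3 = g(1.911332) = 1.942576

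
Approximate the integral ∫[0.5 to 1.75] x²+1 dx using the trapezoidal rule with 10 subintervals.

f(x) = x²+1
a = 0.5, b = 1.75, n = 10
h = (b - a)/n = 0.125000

Trapezoidal rule: (h/2)[f(x₀) + 2f(x₁) + 2f(x₂) + ... + f(xₙ)]

x_0 = 0.5000, f(x_0) = 1.250000, coefficient = 1
x_1 = 0.6250, f(x_1) = 1.390625, coefficient = 2
x_2 = 0.7500, f(x_2) = 1.562500, coefficient = 2
x_3 = 0.8750, f(x_3) = 1.765625, coefficient = 2
x_4 = 1.0000, f(x_4) = 2.000000, coefficient = 2
x_5 = 1.1250, f(x_5) = 2.265625, coefficient = 2
x_6 = 1.2500, f(x_6) = 2.562500, coefficient = 2
x_7 = 1.3750, f(x_7) = 2.890625, coefficient = 2
x_8 = 1.5000, f(x_8) = 3.250000, coefficient = 2
x_9 = 1.6250, f(x_9) = 3.640625, coefficient = 2
x_10 = 1.7500, f(x_10) = 4.062500, coefficient = 1

I ≈ (0.125000/2) × 47.968750 = 2.998047
Exact value: 2.994792
Error: 0.003255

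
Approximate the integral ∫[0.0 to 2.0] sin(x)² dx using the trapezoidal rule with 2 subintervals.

f(x) = sin(x)²
a = 0.0, b = 2.0, n = 2
h = (b - a)/n = 1.000000

Trapezoidal rule: (h/2)[f(x₀) + 2f(x₁) + 2f(x₂) + ... + f(xₙ)]

x_0 = 0.0000, f(x_0) = 0.000000, coefficient = 1
x_1 = 1.0000, f(x_1) = 0.708073, coefficient = 2
x_2 = 2.0000, f(x_2) = 0.826822, coefficient = 1

I ≈ (1.000000/2) × 2.242969 = 1.121484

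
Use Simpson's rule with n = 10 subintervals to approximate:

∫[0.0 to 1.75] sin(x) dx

f(x) = sin(x)
a = 0.0, b = 1.75, n = 10
h = (b - a)/n = 0.175000

Simpson's rule: (h/3)[f(x₀) + 4f(x₁) + 2f(x₂) + ... + f(xₙ)]

x_0 = 0.0000, f(x_0) = 0.000000, coefficient = 1
x_1 = 0.1750, f(x_1) = 0.174108, coefficient = 4
x_2 = 0.3500, f(x_2) = 0.342898, coefficient = 2
x_3 = 0.5250, f(x_3) = 0.501213, coefficient = 4
x_4 = 0.7000, f(x_4) = 0.644218, coefficient = 2
x_5 = 0.8750, f(x_5) = 0.767544, coefficient = 4
x_6 = 1.0500, f(x_6) = 0.867423, coefficient = 2
x_7 = 1.2250, f(x_7) = 0.940806, coefficient = 4
x_8 = 1.4000, f(x_8) = 0.985450, coefficient = 2
x_9 = 1.5750, f(x_9) = 0.999991, coefficient = 4
x_10 = 1.7500, f(x_10) = 0.983986, coefficient = 1

I ≈ (0.175000/3) × 20.198609 = 1.178252
Exact value: 1.178246
Error: 0.000006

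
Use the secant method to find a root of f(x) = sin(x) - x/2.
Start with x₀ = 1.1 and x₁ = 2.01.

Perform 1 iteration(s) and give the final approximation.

f(x) = sin(x) - x/2
x₀ = 1.1, x₁ = 2.01

Secant formula: x_{n+1} = x_n - f(x_n)(x_n - x_{n-1})/(f(x_n) - f(x_{n-1}))

Iteration 1:
  f(1.100000) = 0.341207
  f(2.010000) = -0.099909
  x_2 = 2.010000 - (-0.099909)×(2.010000 - 1.100000)/(-0.099909 - 0.341207)
       = 1.803892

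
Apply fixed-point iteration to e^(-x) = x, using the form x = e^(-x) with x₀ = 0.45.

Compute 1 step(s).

Equation: e^(-x) = x
Fixed-point form: x = e^(-x)
x₀ = 0.45

x_1 = g(0.450000) = 0.637628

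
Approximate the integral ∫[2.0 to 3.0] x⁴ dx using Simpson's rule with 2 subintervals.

f(x) = x⁴
a = 2.0, b = 3.0, n = 2
h = (b - a)/n = 0.500000

Simpson's rule: (h/3)[f(x₀) + 4f(x₁) + 2f(x₂) + ... + f(xₙ)]

x_0 = 2.0000, f(x_0) = 16.000000, coefficient = 1
x_1 = 2.5000, f(x_1) = 39.062500, coefficient = 4
x_2 = 3.0000, f(x_2) = 81.000000, coefficient = 1

I ≈ (0.500000/3) × 253.250000 = 42.208333
Exact value: 42.200000
Error: 0.008333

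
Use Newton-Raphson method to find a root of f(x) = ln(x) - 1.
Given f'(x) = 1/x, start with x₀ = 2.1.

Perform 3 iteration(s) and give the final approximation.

f(x) = ln(x) - 1
f'(x) = 1/x
x₀ = 2.1

Newton-Raphson formula: x_{n+1} = x_n - f(x_n)/f'(x_n)

Iteration 1:
  f(2.100000) = -0.258063
  f'(2.100000) = 0.476190
  x_1 = 2.100000 - (-0.258063)/0.476190 = 2.641932
Iteration 2:
  f(2.641932) = -0.028490
  f'(2.641932) = 0.378511
  x_2 = 2.641932 - (-0.028490)/0.378511 = 2.717199
Iteration 3:
  f(2.717199) = -0.000398
  f'(2.717199) = 0.368026
  x_3 = 2.717199 - (-0.000398)/0.368026 = 2.718282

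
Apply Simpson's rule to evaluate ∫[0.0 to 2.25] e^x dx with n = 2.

f(x) = e^x
a = 0.0, b = 2.25, n = 2
h = (b - a)/n = 1.125000

Simpson's rule: (h/3)[f(x₀) + 4f(x₁) + 2f(x₂) + ... + f(xₙ)]

x_0 = 0.0000, f(x_0) = 1.000000, coefficient = 1
x_1 = 1.1250, f(x_1) = 3.080217, coefficient = 4
x_2 = 2.2500, f(x_2) = 9.487736, coefficient = 1

I ≈ (1.125000/3) × 22.808603 = 8.553226
Exact value: 8.487736
Error: 0.065490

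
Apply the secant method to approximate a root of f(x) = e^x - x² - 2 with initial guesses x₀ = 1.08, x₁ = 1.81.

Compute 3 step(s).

f(x) = e^x - x² - 2
x₀ = 1.08, x₁ = 1.81

Secant formula: x_{n+1} = x_n - f(x_n)(x_n - x_{n-1})/(f(x_n) - f(x_{n-1}))

Iteration 1:
  f(1.080000) = -0.221720
  f(1.810000) = 0.834347
  x_2 = 1.810000 - 0.834347×(1.810000 - 1.080000)/(0.834347 - (-0.221720))
       = 1.233263
Iteration 2:
  f(1.810000) = 0.834347
  f(1.233263) = -0.088527
  x_3 = 1.233263 - (-0.088527)×(1.233263 - 1.810000)/(-0.088527 - 0.834347)
       = 1.288586
Iteration 3:
  f(1.233263) = -0.088527
  f(1.288586) = -0.032800
  x_4 = 1.288586 - (-0.032800)×(1.288586 - 1.233263)/(-0.032800 - (-0.088527))
       = 1.321149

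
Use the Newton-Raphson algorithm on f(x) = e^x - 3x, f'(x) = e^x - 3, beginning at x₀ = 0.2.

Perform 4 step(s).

f(x) = e^x - 3x
f'(x) = e^x - 3
x₀ = 0.2

Newton-Raphson formula: x_{n+1} = x_n - f(x_n)/f'(x_n)

Iteration 1:
  f(0.200000) = 0.621403
  f'(0.200000) = -1.778597
  x_1 = 0.200000 - 0.621403/(-1.778597) = 0.549378
Iteration 2:
  f(0.549378) = 0.084041
  f'(0.549378) = -1.267825
  x_2 = 0.549378 - 0.084041/(-1.267825) = 0.615666
Iteration 3:
  f(0.615666) = 0.003891
  f'(0.615666) = -1.149112
  x_3 = 0.615666 - 0.003891/(-1.149112) = 0.619052
Iteration 4:
  f(0.619052) = 0.000011
  f'(0.619052) = -1.142833
  x_4 = 0.619052 - 0.000011/(-1.142833) = 0.619061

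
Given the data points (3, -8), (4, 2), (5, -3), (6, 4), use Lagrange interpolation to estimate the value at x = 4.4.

Lagrange interpolation formula:
P(x) = Σ yᵢ × Lᵢ(x)
where Lᵢ(x) = Π_{j≠i} (x - xⱼ)/(xᵢ - xⱼ)

L_0(4.4) = (4.4 - 4)/(3 - 4) × (4.4 - 5)/(3 - 5) × (4.4 - 6)/(3 - 6) = -0.064000
L_1(4.4) = (4.4 - 3)/(4 - 3) × (4.4 - 5)/(4 - 5) × (4.4 - 6)/(4 - 6) = 0.672000
L_2(4.4) = (4.4 - 3)/(5 - 3) × (4.4 - 4)/(5 - 4) × (4.4 - 6)/(5 - 6) = 0.448000
L_3(4.4) = (4.4 - 3)/(6 - 3) × (4.4 - 4)/(6 - 4) × (4.4 - 5)/(6 - 5) = -0.056000

P(4.4) = (-8)×L_0(4.4) + 2×L_1(4.4) + (-3)×L_2(4.4) + 4×L_3(4.4)
P(4.4) = 0.288000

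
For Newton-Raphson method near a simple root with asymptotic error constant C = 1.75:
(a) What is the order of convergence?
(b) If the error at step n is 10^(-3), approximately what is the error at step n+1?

(a) Newton-Raphson has quadratic (order 2) convergence near simple roots.
    This means |e_{n+1}| ≈ C|e_n|².

(b) With |e_n| = 10^(-3) and C = 1.75:
    |e_{n+1}| ≈ 1.75 × (10^(-3))² = 1.75 × 10^(-6)

(a) 2 (quadratic); (b) |e_{n+1}| ≈ 1.750e-06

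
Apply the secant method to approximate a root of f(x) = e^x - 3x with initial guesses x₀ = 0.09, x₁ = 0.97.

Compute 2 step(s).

f(x) = e^x - 3x
x₀ = 0.09, x₁ = 0.97

Secant formula: x_{n+1} = x_n - f(x_n)(x_n - x_{n-1})/(f(x_n) - f(x_{n-1}))

Iteration 1:
  f(0.090000) = 0.824174
  f(0.970000) = -0.272056
  x_2 = 0.970000 - (-0.272056)×(0.970000 - 0.090000)/(-0.272056 - 0.824174)
       = 0.751607
Iteration 2:
  f(0.970000) = -0.272056
  f(0.751607) = -0.134416
  x_3 = 0.751607 - (-0.134416)×(0.751607 - 0.970000)/(-0.134416 - (-0.272056))
       = 0.538328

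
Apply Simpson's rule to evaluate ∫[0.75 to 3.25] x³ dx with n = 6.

f(x) = x³
a = 0.75, b = 3.25, n = 6
h = (b - a)/n = 0.416667

Simpson's rule: (h/3)[f(x₀) + 4f(x₁) + 2f(x₂) + ... + f(xₙ)]

x_0 = 0.7500, f(x_0) = 0.421875, coefficient = 1
x_1 = 1.1667, f(x_1) = 1.587963, coefficient = 4
x_2 = 1.5833, f(x_2) = 3.969329, coefficient = 2
x_3 = 2.0000, f(x_3) = 8.000000, coefficient = 4
x_4 = 2.4167, f(x_4) = 14.114005, coefficient = 2
x_5 = 2.8333, f(x_5) = 22.745370, coefficient = 4
x_6 = 3.2500, f(x_6) = 34.328125, coefficient = 1

I ≈ (0.416667/3) × 200.250000 = 27.812500
Exact value: 27.812500
Error: 0.000000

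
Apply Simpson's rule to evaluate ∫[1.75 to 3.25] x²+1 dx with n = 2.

f(x) = x²+1
a = 1.75, b = 3.25, n = 2
h = (b - a)/n = 0.750000

Simpson's rule: (h/3)[f(x₀) + 4f(x₁) + 2f(x₂) + ... + f(xₙ)]

x_0 = 1.7500, f(x_0) = 4.062500, coefficient = 1
x_1 = 2.5000, f(x_1) = 7.250000, coefficient = 4
x_2 = 3.2500, f(x_2) = 11.562500, coefficient = 1

I ≈ (0.750000/3) × 44.625000 = 11.156250
Exact value: 11.156250
Error: 0.000000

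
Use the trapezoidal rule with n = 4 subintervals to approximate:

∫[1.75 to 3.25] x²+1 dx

f(x) = x²+1
a = 1.75, b = 3.25, n = 4
h = (b - a)/n = 0.375000

Trapezoidal rule: (h/2)[f(x₀) + 2f(x₁) + 2f(x₂) + ... + f(xₙ)]

x_0 = 1.7500, f(x_0) = 4.062500, coefficient = 1
x_1 = 2.1250, f(x_1) = 5.515625, coefficient = 2
x_2 = 2.5000, f(x_2) = 7.250000, coefficient = 2
x_3 = 2.8750, f(x_3) = 9.265625, coefficient = 2
x_4 = 3.2500, f(x_4) = 11.562500, coefficient = 1

I ≈ (0.375000/2) × 59.687500 = 11.191406
Exact value: 11.156250
Error: 0.035156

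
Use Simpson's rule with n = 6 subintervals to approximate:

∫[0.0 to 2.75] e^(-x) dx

f(x) = e^(-x)
a = 0.0, b = 2.75, n = 6
h = (b - a)/n = 0.458333

Simpson's rule: (h/3)[f(x₀) + 4f(x₁) + 2f(x₂) + ... + f(xₙ)]

x_0 = 0.0000, f(x_0) = 1.000000, coefficient = 1
x_1 = 0.4583, f(x_1) = 0.632337, coefficient = 4
x_2 = 0.9167, f(x_2) = 0.399850, coefficient = 2
x_3 = 1.3750, f(x_3) = 0.252840, coefficient = 4
x_4 = 1.8333, f(x_4) = 0.159880, coefficient = 2
x_5 = 2.2917, f(x_5) = 0.101098, coefficient = 4
x_6 = 2.7500, f(x_6) = 0.063928, coefficient = 1

I ≈ (0.458333/3) × 6.128483 = 0.936296
Exact value: 0.936072
Error: 0.000224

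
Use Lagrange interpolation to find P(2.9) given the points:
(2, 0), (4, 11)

Lagrange interpolation formula:
P(x) = Σ yᵢ × Lᵢ(x)
where Lᵢ(x) = Π_{j≠i} (x - xⱼ)/(xᵢ - xⱼ)

L_0(2.9) = (2.9 - 4)/(2 - 4) = 0.550000
L_1(2.9) = (2.9 - 2)/(4 - 2) = 0.450000

P(2.9) = 0×L_0(2.9) + 11×L_1(2.9)
P(2.9) = 4.950000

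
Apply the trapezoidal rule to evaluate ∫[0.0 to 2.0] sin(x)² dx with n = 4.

f(x) = sin(x)²
a = 0.0, b = 2.0, n = 4
h = (b - a)/n = 0.500000

Trapezoidal rule: (h/2)[f(x₀) + 2f(x₁) + 2f(x₂) + ... + f(xₙ)]

x_0 = 0.0000, f(x_0) = 0.000000, coefficient = 1
x_1 = 0.5000, f(x_1) = 0.229849, coefficient = 2
x_2 = 1.0000, f(x_2) = 0.708073, coefficient = 2
x_3 = 1.5000, f(x_3) = 0.994996, coefficient = 2
x_4 = 2.0000, f(x_4) = 0.826822, coefficient = 1

I ≈ (0.500000/2) × 4.692659 = 1.173165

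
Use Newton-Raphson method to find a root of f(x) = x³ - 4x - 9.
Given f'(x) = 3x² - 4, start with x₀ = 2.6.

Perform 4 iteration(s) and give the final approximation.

f(x) = x³ - 4x - 9
f'(x) = 3x² - 4
x₀ = 2.6

Newton-Raphson formula: x_{n+1} = x_n - f(x_n)/f'(x_n)

Iteration 1:
  f(2.600000) = -1.824000
  f'(2.600000) = 16.280000
  x_1 = 2.600000 - (-1.824000)/16.280000 = 2.712039
Iteration 2:
  f(2.712039) = 0.099318
  f'(2.712039) = 18.065472
  x_2 = 2.712039 - 0.099318/18.065472 = 2.706542
Iteration 3:
  f(2.706542) = 0.000246
  f'(2.706542) = 17.976103
  x_3 = 2.706542 - 0.000246/17.976103 = 2.706528
Iteration 4:
  f(2.706528) = 0.000000
  f'(2.706528) = 17.975881
  x_4 = 2.706528 - 0.000000/17.975881 = 2.706528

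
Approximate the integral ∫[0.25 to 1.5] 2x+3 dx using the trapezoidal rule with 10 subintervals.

f(x) = 2x+3
a = 0.25, b = 1.5, n = 10
h = (b - a)/n = 0.125000

Trapezoidal rule: (h/2)[f(x₀) + 2f(x₁) + 2f(x₂) + ... + f(xₙ)]

x_0 = 0.2500, f(x_0) = 3.500000, coefficient = 1
x_1 = 0.3750, f(x_1) = 3.750000, coefficient = 2
x_2 = 0.5000, f(x_2) = 4.000000, coefficient = 2
x_3 = 0.6250, f(x_3) = 4.250000, coefficient = 2
x_4 = 0.7500, f(x_4) = 4.500000, coefficient = 2
x_5 = 0.8750, f(x_5) = 4.750000, coefficient = 2
x_6 = 1.0000, f(x_6) = 5.000000, coefficient = 2
x_7 = 1.1250, f(x_7) = 5.250000, coefficient = 2
x_8 = 1.2500, f(x_8) = 5.500000, coefficient = 2
x_9 = 1.3750, f(x_9) = 5.750000, coefficient = 2
x_10 = 1.5000, f(x_10) = 6.000000, coefficient = 1

I ≈ (0.125000/2) × 95.000000 = 5.937500
Exact value: 5.937500
Error: 0.000000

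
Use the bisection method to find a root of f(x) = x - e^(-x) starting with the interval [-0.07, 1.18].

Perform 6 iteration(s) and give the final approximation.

f(x) = x - e^(-x)
Initial interval: [-0.07, 1.18]

Iteration 1:
  c_1 = (-0.070000 + 1.180000)/2 = 0.555000
  f(c_1) = f(0.555000) = -0.019072
  f(a) × f(c) ≥ 0, new interval: [0.555000, 1.180000]
Iteration 2:
  c_2 = (0.555000 + 1.180000)/2 = 0.867500
  f(c_2) = f(0.867500) = 0.447500
  f(a) × f(c) < 0, new interval: [0.555000, 0.867500]
Iteration 3:
  c_3 = (0.555000 + 0.867500)/2 = 0.711250
  f(c_3) = f(0.711250) = 0.220220
  f(a) × f(c) < 0, new interval: [0.555000, 0.711250]
Iteration 4:
  c_4 = (0.555000 + 0.711250)/2 = 0.633125
  f(c_4) = f(0.633125) = 0.102195
  f(a) × f(c) < 0, new interval: [0.555000, 0.633125]
Iteration 5:
  c_5 = (0.555000 + 0.633125)/2 = 0.594062
  f(c_5) = f(0.594062) = 0.041983
  f(a) × f(c) < 0, new interval: [0.555000, 0.594062]
Iteration 6:
  c_6 = (0.555000 + 0.594062)/2 = 0.574531
  f(c_6) = f(0.574531) = 0.011563
  f(a) × f(c) < 0, new interval: [0.555000, 0.574531]

After 6 iteration(s), the approximation is c_6 = 0.574531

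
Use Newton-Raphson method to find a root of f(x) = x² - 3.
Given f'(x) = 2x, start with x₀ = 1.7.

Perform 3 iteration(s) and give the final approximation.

f(x) = x² - 3
f'(x) = 2x
x₀ = 1.7

Newton-Raphson formula: x_{n+1} = x_n - f(x_n)/f'(x_n)

Iteration 1:
  f(1.700000) = -0.110000
  f'(1.700000) = 3.400000
  x_1 = 1.700000 - (-0.110000)/3.400000 = 1.732353
Iteration 2:
  f(1.732353) = 0.001047
  f'(1.732353) = 3.464706
  x_2 = 1.732353 - 0.001047/3.464706 = 1.732051
Iteration 3:
  f(1.732051) = 0.000000
  f'(1.732051) = 3.464102
  x_3 = 1.732051 - 0.000000/3.464102 = 1.732051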